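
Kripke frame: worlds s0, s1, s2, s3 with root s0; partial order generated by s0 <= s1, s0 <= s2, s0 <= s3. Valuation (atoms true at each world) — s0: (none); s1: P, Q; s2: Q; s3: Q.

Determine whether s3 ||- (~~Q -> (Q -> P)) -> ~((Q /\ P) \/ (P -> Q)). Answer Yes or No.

Yes

s3 ||- (~~Q -> (Q -> P)) -> ~((Q /\ P) \/ (P -> Q)) vacuously: no world accessible from s3 forces the antecedent ~~Q -> (Q -> P).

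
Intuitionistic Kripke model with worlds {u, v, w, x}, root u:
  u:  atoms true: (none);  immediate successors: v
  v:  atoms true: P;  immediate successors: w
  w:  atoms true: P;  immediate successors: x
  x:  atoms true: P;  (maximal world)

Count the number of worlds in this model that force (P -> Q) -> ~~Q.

u: forces it.
v: forces it.
w: forces it.
x: forces it.
Worlds forcing the formula: {u, v, w, x}.

4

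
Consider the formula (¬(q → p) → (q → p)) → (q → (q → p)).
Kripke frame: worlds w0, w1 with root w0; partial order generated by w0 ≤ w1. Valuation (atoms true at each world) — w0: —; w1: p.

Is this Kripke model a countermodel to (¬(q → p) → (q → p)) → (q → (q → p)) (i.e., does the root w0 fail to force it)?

w0 ⊩ (¬(q → p) → (q → p)) → (q → (q → p)): every world accessible from w0 that forces ¬(q → p) → (q → p) (namely w0, w1) also forces q → (q → p).
So the root w0 forces (¬(q → p) → (q → p)) → (q → (q → p)); the model is not a countermodel.

No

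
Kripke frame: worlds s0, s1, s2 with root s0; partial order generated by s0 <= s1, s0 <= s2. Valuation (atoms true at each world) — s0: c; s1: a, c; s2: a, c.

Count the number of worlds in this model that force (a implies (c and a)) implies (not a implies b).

3

s0: forces it.
s1: forces it.
s2: forces it.
Worlds forcing the formula: {s0, s1, s2}.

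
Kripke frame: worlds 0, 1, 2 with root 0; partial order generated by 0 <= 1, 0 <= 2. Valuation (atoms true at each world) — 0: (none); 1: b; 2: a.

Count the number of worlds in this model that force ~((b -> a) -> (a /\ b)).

1

0: does not force it — 0 ||-/- ~((b -> a) -> (a /\ b)) since 1 is accessible from 0 and 1 ||- (b -> a) -> (a /\ b).
1: does not force it — 1 ||-/- ~((b -> a) -> (a /\ b)) since 1 is accessible from 1 and 1 ||- (b -> a) -> (a /\ b).
2: forces it.
Worlds forcing the formula: {2}.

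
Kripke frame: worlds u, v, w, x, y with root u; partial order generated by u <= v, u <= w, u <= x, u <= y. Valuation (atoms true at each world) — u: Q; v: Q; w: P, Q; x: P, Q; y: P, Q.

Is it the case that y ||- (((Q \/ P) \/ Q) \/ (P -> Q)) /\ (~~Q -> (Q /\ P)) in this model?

Yes

y ||- (((Q \/ P) \/ Q) \/ (P -> Q)) /\ (~~Q -> (Q /\ P)) since y forces both conjuncts.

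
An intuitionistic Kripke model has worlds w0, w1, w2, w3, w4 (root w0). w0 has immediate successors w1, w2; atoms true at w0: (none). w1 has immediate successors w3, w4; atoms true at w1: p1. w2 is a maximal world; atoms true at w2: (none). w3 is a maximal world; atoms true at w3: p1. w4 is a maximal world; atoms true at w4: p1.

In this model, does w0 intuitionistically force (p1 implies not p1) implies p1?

w0 does not force (p1 implies not p1) implies p1: at the accessible world w2, w2 forces p1 implies not p1 but w2 does not force p1.
w2 lacks atom p1, so w2 does not force p1.

No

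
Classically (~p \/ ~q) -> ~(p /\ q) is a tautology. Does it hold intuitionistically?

Yes

This is a constructively valid De Morgan direction (disjunction of negations to negated conjunction), which is intuitionistically derivable.
If ~p holds at a world then no accessible world forces p, hence none forces p /\ q; likewise for ~q.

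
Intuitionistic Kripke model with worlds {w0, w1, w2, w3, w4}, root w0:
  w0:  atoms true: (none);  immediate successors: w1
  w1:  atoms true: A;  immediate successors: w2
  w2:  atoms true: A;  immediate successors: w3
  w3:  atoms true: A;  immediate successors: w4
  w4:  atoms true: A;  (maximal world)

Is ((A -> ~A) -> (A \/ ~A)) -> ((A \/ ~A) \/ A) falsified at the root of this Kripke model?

Yes

w0 ||-/- ((A -> ~A) -> (A \/ ~A)) -> ((A \/ ~A) \/ A): already at w0 itself, w0 ||- (A -> ~A) -> (A \/ ~A) but w0 ||-/- (A \/ ~A) \/ A.
w0 ||-/- (A \/ ~A) \/ A: neither disjunct is forced at w0.
w0 ||-/- A \/ ~A: neither disjunct is forced at w0.
w0 lacks atom A, so w0 ||-/- A.
So the root w0 does not force ((A -> ~A) -> (A \/ ~A)) -> ((A \/ ~A) \/ A); the model is a countermodel.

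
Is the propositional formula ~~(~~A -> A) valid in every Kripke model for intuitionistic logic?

Yes

This is the double negation of double-negation elimination, which is intuitionistically derivable.
By Glivenko's theorem the double negation of any classical propositional tautology is intuitionistically provable; ~~A -> A is classically a tautology.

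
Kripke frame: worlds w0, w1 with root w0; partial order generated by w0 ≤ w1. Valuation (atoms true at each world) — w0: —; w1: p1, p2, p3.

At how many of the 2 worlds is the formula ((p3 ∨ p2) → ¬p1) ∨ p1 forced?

1

w0: does not force it — w0 ⊮ ((p3 ∨ p2) → ¬p1) ∨ p1: neither disjunct is forced at w0.
w1: forces it.
Worlds forcing the formula: {w1}.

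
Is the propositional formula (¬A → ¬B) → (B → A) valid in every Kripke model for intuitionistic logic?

No

This is the converse of contraposition, which is not intuitionistically valid.
A Kripke countermodel: worlds 0, 1; order generated by 0 ≤ 1; atoms true at each world — 0:{B}; 1:{A,B}.
0 ⊮ (¬A → ¬B) → (B → A): already at 0 itself, 0 ⊩ ¬A → ¬B but 0 ⊮ B → A.
0 ⊮ B → A: already at 0 itself, 0 ⊩ B but 0 ⊮ A.
0 lacks atom A, so 0 ⊮ A.
So the root 0 does not force the formula.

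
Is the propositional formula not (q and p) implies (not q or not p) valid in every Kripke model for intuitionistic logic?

No

This is the constructively invalid direction of De Morgan's law for conjunction, which is not intuitionistically valid.
A Kripke countermodel: worlds 0, 1, 2; order generated by 0 <= 1, 0 <= 2; atoms true at each world — 0:{}; 1:{q}; 2:{p}.
0 does not force not (q and p) implies (not q or not p): already at 0 itself, 0 forces not (q and p) but 0 does not force not q or not p.
0 does not force not q or not p: neither disjunct is forced at 0.
0 does not force not q since 1 is accessible from 0 and 1 forces q.
So the root 0 does not force the formula.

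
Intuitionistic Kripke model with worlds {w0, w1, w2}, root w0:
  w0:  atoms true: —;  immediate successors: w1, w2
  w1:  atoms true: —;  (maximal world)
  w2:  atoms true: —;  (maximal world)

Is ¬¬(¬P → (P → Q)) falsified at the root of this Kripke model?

No

w0 ⊩ ¬¬(¬P → (P → Q)): no world accessible from w0 forces ¬(¬P → (P → Q)).
So the root w0 forces ¬¬(¬P → (P → Q)); the model is not a countermodel.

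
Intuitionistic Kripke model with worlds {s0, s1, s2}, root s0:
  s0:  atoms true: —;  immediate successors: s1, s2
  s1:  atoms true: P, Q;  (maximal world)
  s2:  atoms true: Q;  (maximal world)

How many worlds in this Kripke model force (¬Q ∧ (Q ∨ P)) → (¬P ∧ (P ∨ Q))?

s0: forces it.
s1: forces it.
s2: forces it.
Worlds forcing the formula: {s0, s1, s2}.

3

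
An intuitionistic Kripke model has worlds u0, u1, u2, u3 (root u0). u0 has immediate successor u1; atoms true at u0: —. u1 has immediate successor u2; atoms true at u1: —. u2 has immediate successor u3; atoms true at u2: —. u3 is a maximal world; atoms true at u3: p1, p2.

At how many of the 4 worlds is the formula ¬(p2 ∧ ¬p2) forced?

4

u0: forces it.
u1: forces it.
u2: forces it.
u3: forces it.
Worlds forcing the formula: {u0, u1, u2, u3}.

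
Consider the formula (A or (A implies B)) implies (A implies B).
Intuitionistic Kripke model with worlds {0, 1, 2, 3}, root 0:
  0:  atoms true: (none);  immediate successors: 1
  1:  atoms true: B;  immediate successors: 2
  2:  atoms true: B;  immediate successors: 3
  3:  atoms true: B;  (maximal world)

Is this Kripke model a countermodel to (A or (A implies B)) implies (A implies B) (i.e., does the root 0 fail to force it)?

No

0 forces (A or (A implies B)) implies (A implies B): every world accessible from 0 that forces A or (A implies B) (namely 0, 1, 2, 3) also forces A implies B.
So the root 0 forces (A or (A implies B)) implies (A implies B); the model is not a countermodel.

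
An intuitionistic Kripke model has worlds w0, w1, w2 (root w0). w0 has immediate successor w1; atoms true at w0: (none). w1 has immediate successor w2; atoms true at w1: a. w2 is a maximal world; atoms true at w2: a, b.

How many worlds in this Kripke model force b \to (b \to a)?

w0: forces it.
w1: forces it.
w2: forces it.
Worlds forcing the formula: {w0, w1, w2}.

3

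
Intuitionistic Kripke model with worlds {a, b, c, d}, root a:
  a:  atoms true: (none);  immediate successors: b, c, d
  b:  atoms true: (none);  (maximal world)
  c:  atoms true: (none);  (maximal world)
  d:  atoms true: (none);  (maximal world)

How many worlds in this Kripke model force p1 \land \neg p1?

0

a: does not force it — a \nVdash p1 \land \neg p1 since a fails p1.
b: does not force it — b \nVdash p1 \land \neg p1 since b fails p1.
c: does not force it.
d: does not force it.
Worlds forcing the formula: { }.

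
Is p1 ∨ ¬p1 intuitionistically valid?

No

This is the law of excluded middle, which is not intuitionistically valid.
A Kripke countermodel: worlds a, b; order generated by a ≤ b; atoms true at each world — a:{}; b:{p1}.
a ⊮ p1 ∨ ¬p1: neither disjunct is forced at a.
a lacks atom p1, so a ⊮ p1.
So the root a does not force the formula.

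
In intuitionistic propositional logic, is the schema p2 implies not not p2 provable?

Yes

This is double-negation introduction, which is intuitionistically derivable.
If a world forces p2 then every accessible world forces p2 (persistence), so none forces not p2; hence not not p2.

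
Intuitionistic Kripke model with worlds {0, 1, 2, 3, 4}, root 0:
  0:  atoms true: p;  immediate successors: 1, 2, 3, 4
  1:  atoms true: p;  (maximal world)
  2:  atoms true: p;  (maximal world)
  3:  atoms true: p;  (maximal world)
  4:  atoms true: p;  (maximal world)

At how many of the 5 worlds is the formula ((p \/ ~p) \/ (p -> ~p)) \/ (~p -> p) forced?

0: forces it.
1: forces it.
2: forces it.
3: forces it.
4: forces it.
Worlds forcing the formula: {0, 1, 2, 3, 4}.

5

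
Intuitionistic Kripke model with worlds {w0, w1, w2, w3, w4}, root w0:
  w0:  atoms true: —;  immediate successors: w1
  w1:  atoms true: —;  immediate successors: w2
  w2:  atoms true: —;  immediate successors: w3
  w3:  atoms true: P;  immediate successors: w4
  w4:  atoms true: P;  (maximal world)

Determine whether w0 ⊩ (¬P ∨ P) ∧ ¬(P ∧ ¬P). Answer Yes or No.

No

w0 ⊮ (¬P ∨ P) ∧ ¬(P ∧ ¬P) since w0 fails ¬P ∨ P.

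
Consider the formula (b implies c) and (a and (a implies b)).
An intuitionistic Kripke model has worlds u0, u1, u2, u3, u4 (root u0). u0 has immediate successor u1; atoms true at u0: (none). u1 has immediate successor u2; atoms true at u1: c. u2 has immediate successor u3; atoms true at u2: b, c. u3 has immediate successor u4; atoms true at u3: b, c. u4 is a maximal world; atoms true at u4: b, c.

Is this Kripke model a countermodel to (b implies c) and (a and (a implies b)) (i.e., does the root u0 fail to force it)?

u0 does not force (b implies c) and (a and (a implies b)) since u0 fails a and (a implies b).
So the root u0 does not force (b implies c) and (a and (a implies b)); the model is a countermodel.

Yes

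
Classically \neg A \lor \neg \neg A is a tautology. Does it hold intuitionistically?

No

This is the weak law of excluded middle, which is not intuitionistically valid.
A Kripke countermodel: worlds s0, s1, s2; order generated by s0 \le s1, s0 \le s2; atoms true at each world — s0:{}; s1:{A}; s2:{}.
s0 \nVdash \neg A \lor \neg \neg A: neither disjunct is forced at s0.
s0 \nVdash \neg A since s1 is accessible from s0 and s1 \Vdash A.
So the root s0 does not force the formula.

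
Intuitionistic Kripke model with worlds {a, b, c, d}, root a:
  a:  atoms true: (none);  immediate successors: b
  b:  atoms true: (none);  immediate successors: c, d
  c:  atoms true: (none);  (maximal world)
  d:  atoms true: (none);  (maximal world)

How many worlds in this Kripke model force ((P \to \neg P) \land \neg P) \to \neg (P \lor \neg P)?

0

a: does not force it — a \nVdash ((P \to \neg P) \land \neg P) \to \neg (P \lor \neg P): already at a itself, a \Vdash (P \to \neg P) \land \neg P but a \nVdash \neg (P \lor \neg P).
b: does not force it — b \nVdash ((P \to \neg P) \land \neg P) \to \neg (P \lor \neg P): already at b itself, b \Vdash (P \to \neg P) \land \neg P but b \nVdash \neg (P \lor \neg P).
c: does not force it — c \nVdash ((P \to \neg P) \land \neg P) \to \neg (P \lor \neg P): already at c itself, c \Vdash (P \to \neg P) \land \neg P but c \nVdash \neg (P \lor \neg P).
d: does not force it.
Worlds forcing the formula: { }.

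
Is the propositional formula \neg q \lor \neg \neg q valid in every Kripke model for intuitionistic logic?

No

This is the weak law of excluded middle, which is not intuitionistically valid.
A Kripke countermodel: worlds a, b, c; order generated by a \le b, a \le c; atoms true at each world — a:{}; b:{q}; c:{}.
a \nVdash \neg q \lor \neg \neg q: neither disjunct is forced at a.
a \nVdash \neg q since b is accessible from a and b \Vdash q.
So the root a does not force the formula.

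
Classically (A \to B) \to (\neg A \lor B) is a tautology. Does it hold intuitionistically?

No

This is the material-implication-as-disjunction principle, which is not intuitionistically valid.
A Kripke countermodel: worlds a, b; order generated by a \le b; atoms true at each world — a:{}; b:{A,B}.
a \nVdash (A \to B) \to (\neg A \lor B): already at a itself, a \Vdash A \to B but a \nVdash \neg A \lor B.
a \nVdash \neg A \lor B: neither disjunct is forced at a.
a \nVdash \neg A since b is accessible from a and b \Vdash A.
So the root a does not force the formula.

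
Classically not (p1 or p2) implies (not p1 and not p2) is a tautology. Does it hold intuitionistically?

This is a constructively valid De Morgan direction (negated disjunction to conjunction of negations), which is intuitionistically derivable.
From not (p1 or p2): if p1 held then p1 or p2 would, contradiction — so not p1; similarly not p2.

Yes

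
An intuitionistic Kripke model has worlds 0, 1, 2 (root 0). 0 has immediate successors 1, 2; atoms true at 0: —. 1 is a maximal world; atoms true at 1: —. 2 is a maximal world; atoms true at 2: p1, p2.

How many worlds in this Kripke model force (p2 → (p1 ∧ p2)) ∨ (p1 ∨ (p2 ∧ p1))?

0: forces it.
1: forces it.
2: forces it.
Worlds forcing the formula: {0, 1, 2}.

3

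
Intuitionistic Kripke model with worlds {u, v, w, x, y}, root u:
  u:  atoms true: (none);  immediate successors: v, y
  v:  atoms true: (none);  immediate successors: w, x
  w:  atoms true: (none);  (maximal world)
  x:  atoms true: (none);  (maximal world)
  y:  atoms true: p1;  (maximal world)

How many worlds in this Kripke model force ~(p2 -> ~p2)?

u: does not force it — u ||-/- ~(p2 -> ~p2) since u is accessible from u and u ||- p2 -> ~p2.
v: does not force it — v ||-/- ~(p2 -> ~p2) since v is accessible from v and v ||- p2 -> ~p2.
w: does not force it — w ||-/- ~(p2 -> ~p2) since w is accessible from w and w ||- p2 -> ~p2.
x: does not force it.
y: does not force it.
Worlds forcing the formula: { }.

0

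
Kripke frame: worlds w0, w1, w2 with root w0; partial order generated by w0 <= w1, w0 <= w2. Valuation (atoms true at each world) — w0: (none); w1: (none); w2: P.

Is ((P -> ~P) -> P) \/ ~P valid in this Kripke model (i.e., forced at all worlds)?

Not every world: w0 ||-/- ((P -> ~P) -> P) \/ ~P.
w0 ||-/- ((P -> ~P) -> P) \/ ~P: neither disjunct is forced at w0.
w0 ||-/- (P -> ~P) -> P: at the accessible world w1, w1 ||- P -> ~P but w1 ||-/- P.

No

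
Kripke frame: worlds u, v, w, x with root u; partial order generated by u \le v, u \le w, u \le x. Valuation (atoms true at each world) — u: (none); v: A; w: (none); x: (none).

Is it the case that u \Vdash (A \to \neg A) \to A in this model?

u \nVdash (A \to \neg A) \to A: at the accessible world w, w \Vdash A \to \neg A but w \nVdash A.
w lacks atom A, so w \nVdash A.

No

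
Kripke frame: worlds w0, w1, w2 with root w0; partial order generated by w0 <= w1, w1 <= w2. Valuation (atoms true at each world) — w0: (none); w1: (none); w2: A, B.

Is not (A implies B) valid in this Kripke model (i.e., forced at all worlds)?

Not every world: w0 does not force not (A implies B).
w0 does not force not (A implies B) since w0 is accessible from w0 and w0 forces A implies B.
w0 forces A implies B: every world accessible from w0 that forces A (namely w2) also forces B.

No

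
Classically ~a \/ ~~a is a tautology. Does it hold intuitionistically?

This is the weak law of excluded middle, which is not intuitionistically valid.
A Kripke countermodel: worlds w0, w1, w2; order generated by w0 <= w1, w0 <= w2; atoms true at each world — w0:{}; w1:{a}; w2:{}.
w0 ||-/- ~a \/ ~~a: neither disjunct is forced at w0.
w0 ||-/- ~a since w1 is accessible from w0 and w1 ||- a.
So the root w0 does not force the formula.

No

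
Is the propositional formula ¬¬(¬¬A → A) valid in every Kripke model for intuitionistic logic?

Yes

This is the double negation of double-negation elimination, which is intuitionistically derivable.
By Glivenko's theorem the double negation of any classical propositional tautology is intuitionistically provable; ¬¬A → A is classically a tautology.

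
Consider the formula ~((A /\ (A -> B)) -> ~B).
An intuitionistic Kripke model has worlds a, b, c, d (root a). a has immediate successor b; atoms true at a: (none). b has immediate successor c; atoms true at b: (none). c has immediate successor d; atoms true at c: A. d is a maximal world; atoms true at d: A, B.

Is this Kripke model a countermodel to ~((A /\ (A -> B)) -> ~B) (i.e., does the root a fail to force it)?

a ||- ~((A /\ (A -> B)) -> ~B): no world accessible from a forces (A /\ (A -> B)) -> ~B.
So the root a forces ~((A /\ (A -> B)) -> ~B); the model is not a countermodel.

No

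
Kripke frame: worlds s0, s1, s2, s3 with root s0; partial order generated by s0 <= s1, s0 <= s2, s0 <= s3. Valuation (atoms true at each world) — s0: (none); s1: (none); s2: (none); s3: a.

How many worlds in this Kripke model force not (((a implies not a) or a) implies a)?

2

s0: does not force it — s0 does not force not (((a implies not a) or a) implies a) since s3 is accessible from s0 and s3 forces ((a implies not a) or a) implies a.
s1: forces it.
s2: forces it.
s3: does not force it.
Worlds forcing the formula: {s1, s2}.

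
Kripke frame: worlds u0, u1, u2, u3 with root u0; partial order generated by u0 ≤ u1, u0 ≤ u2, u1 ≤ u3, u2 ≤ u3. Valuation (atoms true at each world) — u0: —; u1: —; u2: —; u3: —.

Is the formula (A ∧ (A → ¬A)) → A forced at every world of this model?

Yes

u0 ⊩ (A ∧ (A → ¬A)) → A vacuously: no world accessible from u0 forces the antecedent A ∧ (A → ¬A).
Since the root u0 forces (A ∧ (A → ¬A)) → A and forcing is persistent (monotone upward), every world forces it.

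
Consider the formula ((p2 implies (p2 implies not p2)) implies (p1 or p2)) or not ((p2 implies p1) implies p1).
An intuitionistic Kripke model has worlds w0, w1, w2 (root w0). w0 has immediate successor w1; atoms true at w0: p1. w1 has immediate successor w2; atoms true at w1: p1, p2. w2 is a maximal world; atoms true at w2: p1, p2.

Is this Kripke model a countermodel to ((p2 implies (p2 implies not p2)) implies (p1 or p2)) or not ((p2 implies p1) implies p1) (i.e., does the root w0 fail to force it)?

w0 forces ((p2 implies (p2 implies not p2)) implies (p1 or p2)) or not ((p2 implies p1) implies p1) via the disjunct (p2 implies (p2 implies not p2)) implies (p1 or p2).
So the root w0 forces ((p2 implies (p2 implies not p2)) implies (p1 or p2)) or not ((p2 implies p1) implies p1); the model is not a countermodel.

No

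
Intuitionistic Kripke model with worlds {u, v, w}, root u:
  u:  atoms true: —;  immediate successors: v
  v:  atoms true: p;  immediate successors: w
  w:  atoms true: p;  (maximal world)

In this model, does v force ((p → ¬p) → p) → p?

v ⊩ ((p → ¬p) → p) → p: every world accessible from v that forces (p → ¬p) → p (namely v, w) also forces p.

Yes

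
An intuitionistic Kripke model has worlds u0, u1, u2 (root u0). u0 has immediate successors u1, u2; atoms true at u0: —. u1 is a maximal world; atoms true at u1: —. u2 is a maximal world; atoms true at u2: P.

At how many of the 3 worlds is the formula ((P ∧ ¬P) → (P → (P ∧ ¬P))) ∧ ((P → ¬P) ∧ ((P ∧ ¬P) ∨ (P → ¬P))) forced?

u0: does not force it — u0 ⊮ ((P ∧ ¬P) → (P → (P ∧ ¬P))) ∧ ((P → ¬P) ∧ ((P ∧ ¬P) ∨ (P → ¬P))) since u0 fails (P → ¬P) ∧ ((P ∧ ¬P) ∨ (P → ¬P)).
u1: forces it.
u2: does not force it.
Worlds forcing the formula: {u1}.

1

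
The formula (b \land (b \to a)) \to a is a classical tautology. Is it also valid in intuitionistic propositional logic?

This is modus ponens in implicational form, which is intuitionistically derivable.
If a world forces b and b \to a, then applying the implication at that world (which is accessible from itself) gives a.

Yes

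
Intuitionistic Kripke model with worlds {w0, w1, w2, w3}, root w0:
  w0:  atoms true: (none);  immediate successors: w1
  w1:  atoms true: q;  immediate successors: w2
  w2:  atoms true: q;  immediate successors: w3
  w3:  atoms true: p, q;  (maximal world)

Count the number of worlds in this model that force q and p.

1

w0: does not force it — w0 does not force q and p since w0 fails q.
w1: does not force it.
w2: does not force it.
w3: forces it.
Worlds forcing the formula: {w3}.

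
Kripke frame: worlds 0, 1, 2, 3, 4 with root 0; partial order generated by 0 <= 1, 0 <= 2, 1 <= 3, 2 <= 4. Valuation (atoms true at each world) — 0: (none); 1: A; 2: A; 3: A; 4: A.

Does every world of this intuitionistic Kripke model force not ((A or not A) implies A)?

Not every world: 0 does not force not ((A or not A) implies A).
0 does not force not ((A or not A) implies A) since 0 is accessible from 0 and 0 forces (A or not A) implies A.
0 forces (A or not A) implies A: every world accessible from 0 that forces A or not A (namely 1, 2, 3, 4) also forces A.

No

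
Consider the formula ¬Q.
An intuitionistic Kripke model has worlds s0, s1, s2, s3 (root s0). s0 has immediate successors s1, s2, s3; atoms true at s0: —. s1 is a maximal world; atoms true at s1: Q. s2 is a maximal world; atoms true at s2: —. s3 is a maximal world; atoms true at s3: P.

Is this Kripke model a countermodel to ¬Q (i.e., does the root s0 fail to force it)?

s0 ⊮ ¬Q since s1 is accessible from s0 and s1 ⊩ Q.
So the root s0 does not force ¬Q; the model is a countermodel.

Yes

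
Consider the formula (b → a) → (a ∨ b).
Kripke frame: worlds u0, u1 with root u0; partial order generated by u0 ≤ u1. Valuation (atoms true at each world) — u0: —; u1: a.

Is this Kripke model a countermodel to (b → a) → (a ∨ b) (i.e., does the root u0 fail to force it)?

Yes

u0 ⊮ (b → a) → (a ∨ b): already at u0 itself, u0 ⊩ b → a but u0 ⊮ a ∨ b.
u0 ⊮ a ∨ b: neither disjunct is forced at u0.
u0 lacks atom a, so u0 ⊮ a.
So the root u0 does not force (b → a) → (a ∨ b); the model is a countermodel.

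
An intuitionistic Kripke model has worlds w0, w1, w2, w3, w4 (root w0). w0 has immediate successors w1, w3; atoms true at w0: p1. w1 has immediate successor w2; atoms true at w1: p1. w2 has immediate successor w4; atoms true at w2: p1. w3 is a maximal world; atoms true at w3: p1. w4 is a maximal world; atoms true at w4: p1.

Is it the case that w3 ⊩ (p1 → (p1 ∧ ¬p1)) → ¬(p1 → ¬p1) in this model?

Yes

w3 ⊩ (p1 → (p1 ∧ ¬p1)) → ¬(p1 → ¬p1) vacuously: no world accessible from w3 forces the antecedent p1 → (p1 ∧ ¬p1).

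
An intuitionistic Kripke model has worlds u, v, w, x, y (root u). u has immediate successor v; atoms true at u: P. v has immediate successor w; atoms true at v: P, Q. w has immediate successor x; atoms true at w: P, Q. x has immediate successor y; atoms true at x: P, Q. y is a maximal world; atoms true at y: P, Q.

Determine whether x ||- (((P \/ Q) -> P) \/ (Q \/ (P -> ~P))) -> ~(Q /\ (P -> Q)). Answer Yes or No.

x ||-/- (((P \/ Q) -> P) \/ (Q \/ (P -> ~P))) -> ~(Q /\ (P -> Q)): already at x itself, x ||- ((P \/ Q) -> P) \/ (Q \/ (P -> ~P)) but x ||-/- ~(Q /\ (P -> Q)).
x ||-/- ~(Q /\ (P -> Q)) since x is accessible from x and x ||- Q /\ (P -> Q).
x ||- Q /\ (P -> Q) since x forces both conjuncts.

No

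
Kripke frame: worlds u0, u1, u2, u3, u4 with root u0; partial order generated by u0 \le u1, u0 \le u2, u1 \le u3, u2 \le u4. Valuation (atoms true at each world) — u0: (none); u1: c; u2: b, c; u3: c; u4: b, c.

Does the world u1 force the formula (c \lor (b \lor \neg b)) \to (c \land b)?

u1 \nVdash (c \lor (b \lor \neg b)) \to (c \land b): already at u1 itself, u1 \Vdash c \lor (b \lor \neg b) but u1 \nVdash c \land b.
u1 \nVdash c \land b since u1 fails b.

No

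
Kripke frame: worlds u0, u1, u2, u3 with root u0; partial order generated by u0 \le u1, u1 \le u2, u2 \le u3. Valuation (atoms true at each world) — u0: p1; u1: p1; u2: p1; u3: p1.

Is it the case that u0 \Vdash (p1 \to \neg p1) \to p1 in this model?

u0 \Vdash (p1 \to \neg p1) \to p1 vacuously: no world accessible from u0 forces the antecedent p1 \to \neg p1.

Yes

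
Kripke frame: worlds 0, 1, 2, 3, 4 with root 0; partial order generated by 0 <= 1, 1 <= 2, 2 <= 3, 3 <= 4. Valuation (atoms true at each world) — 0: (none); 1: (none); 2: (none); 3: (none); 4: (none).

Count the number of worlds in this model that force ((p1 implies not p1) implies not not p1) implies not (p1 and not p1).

0: forces it.
1: forces it.
2: forces it.
3: forces it.
4: forces it.
Worlds forcing the formula: {0, 1, 2, 3, 4}.

5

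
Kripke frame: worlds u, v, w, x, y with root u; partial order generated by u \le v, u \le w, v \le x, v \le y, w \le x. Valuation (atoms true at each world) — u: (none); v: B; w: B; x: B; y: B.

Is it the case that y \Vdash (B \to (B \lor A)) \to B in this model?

Yes

y \Vdash (B \to (B \lor A)) \to B: every world accessible from y that forces B \to (B \lor A) (namely y) also forces B.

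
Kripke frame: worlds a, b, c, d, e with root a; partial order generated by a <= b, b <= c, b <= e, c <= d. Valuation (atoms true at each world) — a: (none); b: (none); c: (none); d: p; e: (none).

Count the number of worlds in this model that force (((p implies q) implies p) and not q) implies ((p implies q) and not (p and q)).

1

a: does not force it — a does not force (((p implies q) implies p) and not q) implies ((p implies q) and not (p and q)): at the accessible world c, c forces ((p implies q) implies p) and not q but c does not force (p implies q) and not (p and q).
b: does not force it.
c: does not force it.
d: does not force it.
e: forces it.
Worlds forcing the formula: {e}.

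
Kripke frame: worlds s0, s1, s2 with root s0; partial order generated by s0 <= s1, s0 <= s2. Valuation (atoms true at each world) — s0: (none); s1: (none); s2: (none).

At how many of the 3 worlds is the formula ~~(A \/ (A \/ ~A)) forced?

s0: forces it.
s1: forces it.
s2: forces it.
Worlds forcing the formula: {s0, s1, s2}.

3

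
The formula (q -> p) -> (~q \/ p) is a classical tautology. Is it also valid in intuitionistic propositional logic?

No

This is the material-implication-as-disjunction principle, which is not intuitionistically valid.
A Kripke countermodel: worlds 0, 1; order generated by 0 <= 1; atoms true at each world — 0:{}; 1:{p,q}.
0 ||-/- (q -> p) -> (~q \/ p): already at 0 itself, 0 ||- q -> p but 0 ||-/- ~q \/ p.
0 ||-/- ~q \/ p: neither disjunct is forced at 0.
0 ||-/- ~q since 1 is accessible from 0 and 1 ||- q.
So the root 0 does not force the formula.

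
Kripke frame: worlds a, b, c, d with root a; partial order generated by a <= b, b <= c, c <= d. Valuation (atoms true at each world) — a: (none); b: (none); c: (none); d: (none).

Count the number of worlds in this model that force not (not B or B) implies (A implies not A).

a: forces it.
b: forces it.
c: forces it.
d: forces it.
Worlds forcing the formula: {a, b, c, d}.

4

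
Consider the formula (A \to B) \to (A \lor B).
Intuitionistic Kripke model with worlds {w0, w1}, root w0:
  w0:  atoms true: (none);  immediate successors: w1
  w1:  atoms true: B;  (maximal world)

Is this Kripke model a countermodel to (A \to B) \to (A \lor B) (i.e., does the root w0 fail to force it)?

Yes

w0 \nVdash (A \to B) \to (A \lor B): already at w0 itself, w0 \Vdash A \to B but w0 \nVdash A \lor B.
w0 \nVdash A \lor B: neither disjunct is forced at w0.
w0 lacks atom A, so w0 \nVdash A.
So the root w0 does not force (A \to B) \to (A \lor B); the model is a countermodel.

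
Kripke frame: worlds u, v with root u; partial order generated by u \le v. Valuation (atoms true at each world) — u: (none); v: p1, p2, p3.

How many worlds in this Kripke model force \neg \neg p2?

u: forces it.
v: forces it.
Worlds forcing the formula: {u, v}.

2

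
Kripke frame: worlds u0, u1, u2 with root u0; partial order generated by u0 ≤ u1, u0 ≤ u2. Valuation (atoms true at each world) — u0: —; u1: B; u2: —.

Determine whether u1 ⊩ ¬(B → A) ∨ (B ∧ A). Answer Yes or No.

u1 ⊩ ¬(B → A) ∨ (B ∧ A) via the disjunct ¬(B → A).

Yes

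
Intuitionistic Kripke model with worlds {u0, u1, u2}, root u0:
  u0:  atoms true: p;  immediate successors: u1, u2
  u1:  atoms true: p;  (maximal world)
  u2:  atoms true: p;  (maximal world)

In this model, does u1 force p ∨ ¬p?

u1 ⊩ p ∨ ¬p via the disjunct p.

Yes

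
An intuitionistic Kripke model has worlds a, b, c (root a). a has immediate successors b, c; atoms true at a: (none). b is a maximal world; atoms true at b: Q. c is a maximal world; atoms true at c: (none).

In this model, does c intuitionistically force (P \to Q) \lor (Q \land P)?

Yes

c \Vdash (P \to Q) \lor (Q \land P) via the disjunct P \to Q.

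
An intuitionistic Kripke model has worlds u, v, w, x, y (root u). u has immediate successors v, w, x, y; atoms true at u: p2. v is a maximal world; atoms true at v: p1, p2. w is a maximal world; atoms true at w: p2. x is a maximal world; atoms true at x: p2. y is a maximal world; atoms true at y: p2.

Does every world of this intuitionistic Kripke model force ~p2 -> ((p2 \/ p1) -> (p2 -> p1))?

u ||- ~p2 -> ((p2 \/ p1) -> (p2 -> p1)) vacuously: no world accessible from u forces the antecedent ~p2.
Since the root u forces ~p2 -> ((p2 \/ p1) -> (p2 -> p1)) and forcing is persistent (monotone upward), every world forces it.

Yes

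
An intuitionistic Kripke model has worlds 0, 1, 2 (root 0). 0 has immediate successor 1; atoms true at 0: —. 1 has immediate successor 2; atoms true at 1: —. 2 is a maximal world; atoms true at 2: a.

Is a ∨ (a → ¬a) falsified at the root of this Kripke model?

Yes

0 ⊮ a ∨ (a → ¬a): neither disjunct is forced at 0.
0 lacks atom a, so 0 ⊮ a.
So the root 0 does not force a ∨ (a → ¬a); the model is a countermodel.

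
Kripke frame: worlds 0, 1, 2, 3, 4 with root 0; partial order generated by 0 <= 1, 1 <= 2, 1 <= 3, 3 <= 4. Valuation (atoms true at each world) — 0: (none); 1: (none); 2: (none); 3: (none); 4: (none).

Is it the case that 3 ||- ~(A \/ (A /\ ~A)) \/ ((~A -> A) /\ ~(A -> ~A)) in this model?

3 ||- ~(A \/ (A /\ ~A)) \/ ((~A -> A) /\ ~(A -> ~A)) via the disjunct ~(A \/ (A /\ ~A)).

Yes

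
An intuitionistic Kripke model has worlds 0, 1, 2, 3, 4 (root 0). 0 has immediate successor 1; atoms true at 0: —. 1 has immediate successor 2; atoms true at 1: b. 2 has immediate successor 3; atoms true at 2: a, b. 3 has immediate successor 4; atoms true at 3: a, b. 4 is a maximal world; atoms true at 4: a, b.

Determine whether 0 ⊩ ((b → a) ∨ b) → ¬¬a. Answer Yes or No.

0 ⊩ ((b → a) ∨ b) → ¬¬a: every world accessible from 0 that forces (b → a) ∨ b (namely 1, 2, 3, 4) also forces ¬¬a.

Yes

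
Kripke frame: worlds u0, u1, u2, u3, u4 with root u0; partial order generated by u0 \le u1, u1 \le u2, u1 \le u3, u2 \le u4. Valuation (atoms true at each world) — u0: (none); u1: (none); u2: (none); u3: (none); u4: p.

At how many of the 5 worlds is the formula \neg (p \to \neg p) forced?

u0: does not force it — u0 \nVdash \neg (p \to \neg p) since u3 is accessible from u0 and u3 \Vdash p \to \neg p.
u1: does not force it.
u2: forces it.
u3: does not force it.
u4: forces it.
Worlds forcing the formula: {u2, u4}.

2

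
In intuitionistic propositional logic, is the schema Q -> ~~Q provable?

Yes

This is double-negation introduction, which is intuitionistically derivable.
If a world forces Q then every accessible world forces Q (persistence), so none forces ~Q; hence ~~Q.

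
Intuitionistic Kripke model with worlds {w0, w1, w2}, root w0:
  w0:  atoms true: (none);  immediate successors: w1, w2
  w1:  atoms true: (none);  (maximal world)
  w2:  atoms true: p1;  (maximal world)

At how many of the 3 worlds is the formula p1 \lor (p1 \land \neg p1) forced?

1

w0: does not force it — w0 \nVdash p1 \lor (p1 \land \neg p1): neither disjunct is forced at w0.
w1: does not force it.
w2: forces it.
Worlds forcing the formula: {w2}.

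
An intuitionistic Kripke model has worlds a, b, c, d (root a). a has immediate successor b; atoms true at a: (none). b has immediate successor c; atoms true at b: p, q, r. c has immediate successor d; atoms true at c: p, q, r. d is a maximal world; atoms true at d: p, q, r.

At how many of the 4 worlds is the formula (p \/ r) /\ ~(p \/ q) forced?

a: does not force it — a ||-/- (p \/ r) /\ ~(p \/ q) since a fails p \/ r.
b: does not force it.
c: does not force it.
d: does not force it.
Worlds forcing the formula: { }.

0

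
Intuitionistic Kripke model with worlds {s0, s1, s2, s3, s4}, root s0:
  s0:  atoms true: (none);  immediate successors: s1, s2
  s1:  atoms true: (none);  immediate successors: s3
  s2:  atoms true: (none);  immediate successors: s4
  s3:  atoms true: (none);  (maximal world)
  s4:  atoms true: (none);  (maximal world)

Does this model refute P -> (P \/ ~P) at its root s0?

s0 ||- P -> (P \/ ~P) vacuously: no world accessible from s0 forces the antecedent P.
So the root s0 forces P -> (P \/ ~P); the model is not a countermodel.

No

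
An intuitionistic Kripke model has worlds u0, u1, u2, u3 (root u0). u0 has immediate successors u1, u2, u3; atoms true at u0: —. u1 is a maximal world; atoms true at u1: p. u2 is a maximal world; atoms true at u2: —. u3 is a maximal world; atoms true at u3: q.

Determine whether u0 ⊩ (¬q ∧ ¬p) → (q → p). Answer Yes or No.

Yes

u0 ⊩ (¬q ∧ ¬p) → (q → p): every world accessible from u0 that forces ¬q ∧ ¬p (namely u2) also forces q → p.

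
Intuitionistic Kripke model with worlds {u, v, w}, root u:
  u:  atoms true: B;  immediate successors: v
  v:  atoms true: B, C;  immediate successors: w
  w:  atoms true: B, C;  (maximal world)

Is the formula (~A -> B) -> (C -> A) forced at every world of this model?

No

Not every world: u ||-/- (~A -> B) -> (C -> A).
u ||-/- (~A -> B) -> (C -> A): already at u itself, u ||- ~A -> B but u ||-/- C -> A.
u ||-/- C -> A: at the accessible world v, v ||- C but v ||-/- A.
v lacks atom A, so v ||-/- A.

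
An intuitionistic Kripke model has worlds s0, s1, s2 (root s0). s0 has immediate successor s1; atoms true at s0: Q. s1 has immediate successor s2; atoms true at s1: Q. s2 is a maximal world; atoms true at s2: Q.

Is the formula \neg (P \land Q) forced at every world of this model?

s0 \Vdash \neg (P \land Q): no world accessible from s0 forces P \land Q.
Since the root s0 forces \neg (P \land Q) and forcing is persistent (monotone upward), every world forces it.

Yes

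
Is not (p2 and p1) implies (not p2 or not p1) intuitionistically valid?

This is the constructively invalid direction of De Morgan's law for conjunction, which is not intuitionistically valid.
A Kripke countermodel: worlds s0, s1, s2; order generated by s0 <= s1, s0 <= s2; atoms true at each world — s0:{}; s1:{p2}; s2:{p1}.
s0 does not force not (p2 and p1) implies (not p2 or not p1): already at s0 itself, s0 forces not (p2 and p1) but s0 does not force not p2 or not p1.
s0 does not force not p2 or not p1: neither disjunct is forced at s0.
s0 does not force not p2 since s1 is accessible from s0 and s1 forces p2.
So the root s0 does not force the formula.

No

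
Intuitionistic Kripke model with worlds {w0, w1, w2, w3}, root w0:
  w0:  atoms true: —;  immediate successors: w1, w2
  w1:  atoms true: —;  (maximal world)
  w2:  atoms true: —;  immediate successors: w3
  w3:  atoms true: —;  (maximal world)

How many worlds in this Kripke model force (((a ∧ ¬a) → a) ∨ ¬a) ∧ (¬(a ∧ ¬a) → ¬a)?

4

w0: forces it.
w1: forces it.
w2: forces it.
w3: forces it.
Worlds forcing the formula: {w0, w1, w2, w3}.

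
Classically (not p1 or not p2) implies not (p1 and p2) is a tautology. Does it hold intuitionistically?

Yes

This is a constructively valid De Morgan direction (disjunction of negations to negated conjunction), which is intuitionistically derivable.
If not p1 holds at a world then no accessible world forces p1, hence none forces p1 and p2; likewise for not p2.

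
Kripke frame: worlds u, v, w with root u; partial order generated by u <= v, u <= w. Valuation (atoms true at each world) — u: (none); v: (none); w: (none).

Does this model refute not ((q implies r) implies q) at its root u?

No

u forces not ((q implies r) implies q): no world accessible from u forces (q implies r) implies q.
So the root u forces not ((q implies r) implies q); the model is not a countermodel.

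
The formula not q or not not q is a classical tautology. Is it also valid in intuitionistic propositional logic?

This is the weak law of excluded middle, which is not intuitionistically valid.
A Kripke countermodel: worlds s0, s1, s2; order generated by s0 <= s1, s0 <= s2; atoms true at each world — s0:{}; s1:{q}; s2:{}.
s0 does not force not q or not not q: neither disjunct is forced at s0.
s0 does not force not q since s1 is accessible from s0 and s1 forces q.
So the root s0 does not force the formula.

No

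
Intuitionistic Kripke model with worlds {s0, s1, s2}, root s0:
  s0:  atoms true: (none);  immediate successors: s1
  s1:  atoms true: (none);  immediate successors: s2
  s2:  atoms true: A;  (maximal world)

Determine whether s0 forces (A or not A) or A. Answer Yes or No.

No

s0 does not force (A or not A) or A: neither disjunct is forced at s0.
s0 does not force A or not A: neither disjunct is forced at s0.
s0 lacks atom A, so s0 does not force A.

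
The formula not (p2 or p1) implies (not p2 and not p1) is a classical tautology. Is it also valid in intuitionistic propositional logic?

Yes

This is a constructively valid De Morgan direction (negated disjunction to conjunction of negations), which is intuitionistically derivable.
From not (p2 or p1): if p2 held then p2 or p1 would, contradiction — so not p2; similarly not p1.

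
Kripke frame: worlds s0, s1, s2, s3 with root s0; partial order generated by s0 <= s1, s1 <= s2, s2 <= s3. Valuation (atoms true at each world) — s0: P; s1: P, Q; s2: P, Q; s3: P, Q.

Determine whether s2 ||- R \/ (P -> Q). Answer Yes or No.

s2 ||- R \/ (P -> Q) via the disjunct P -> Q.

Yes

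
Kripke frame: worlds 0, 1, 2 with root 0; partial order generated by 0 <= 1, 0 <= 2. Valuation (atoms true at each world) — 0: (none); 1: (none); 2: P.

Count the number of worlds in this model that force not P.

0: does not force it — 0 does not force not P since 2 is accessible from 0 and 2 forces P.
1: forces it.
2: does not force it — 2 does not force not P since 2 is accessible from 2 and 2 forces P.
Worlds forcing the formula: {1}.

1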